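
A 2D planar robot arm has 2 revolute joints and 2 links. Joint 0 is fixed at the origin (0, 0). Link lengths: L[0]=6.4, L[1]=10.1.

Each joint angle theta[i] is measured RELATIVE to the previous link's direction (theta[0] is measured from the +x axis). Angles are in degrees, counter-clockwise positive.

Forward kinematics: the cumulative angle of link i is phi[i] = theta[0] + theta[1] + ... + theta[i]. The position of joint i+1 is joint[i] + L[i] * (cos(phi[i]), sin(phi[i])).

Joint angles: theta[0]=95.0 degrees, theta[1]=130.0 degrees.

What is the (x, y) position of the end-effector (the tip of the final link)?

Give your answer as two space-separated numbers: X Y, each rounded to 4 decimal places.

Answer: -7.6996 -0.7661

Derivation:
joint[0] = (0.0000, 0.0000)  (base)
link 0: phi[0] = 95 = 95 deg
  cos(95 deg) = -0.0872, sin(95 deg) = 0.9962
  joint[1] = (0.0000, 0.0000) + 6.4 * (-0.0872, 0.9962) = (0.0000 + -0.5578, 0.0000 + 6.3756) = (-0.5578, 6.3756)
link 1: phi[1] = 95 + 130 = 225 deg
  cos(225 deg) = -0.7071, sin(225 deg) = -0.7071
  joint[2] = (-0.5578, 6.3756) + 10.1 * (-0.7071, -0.7071) = (-0.5578 + -7.1418, 6.3756 + -7.1418) = (-7.6996, -0.7661)
End effector: (-7.6996, -0.7661)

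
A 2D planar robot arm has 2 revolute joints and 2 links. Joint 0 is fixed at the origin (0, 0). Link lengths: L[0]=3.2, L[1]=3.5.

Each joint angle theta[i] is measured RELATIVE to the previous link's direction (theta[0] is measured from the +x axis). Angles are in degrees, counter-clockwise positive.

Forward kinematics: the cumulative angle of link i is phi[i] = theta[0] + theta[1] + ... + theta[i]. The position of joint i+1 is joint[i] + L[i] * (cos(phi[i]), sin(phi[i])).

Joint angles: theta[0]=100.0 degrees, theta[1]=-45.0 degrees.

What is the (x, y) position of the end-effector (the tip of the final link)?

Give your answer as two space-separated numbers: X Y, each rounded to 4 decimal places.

Answer: 1.4518 6.0184

Derivation:
joint[0] = (0.0000, 0.0000)  (base)
link 0: phi[0] = 100 = 100 deg
  cos(100 deg) = -0.1736, sin(100 deg) = 0.9848
  joint[1] = (0.0000, 0.0000) + 3.2 * (-0.1736, 0.9848) = (0.0000 + -0.5557, 0.0000 + 3.1514) = (-0.5557, 3.1514)
link 1: phi[1] = 100 + -45 = 55 deg
  cos(55 deg) = 0.5736, sin(55 deg) = 0.8192
  joint[2] = (-0.5557, 3.1514) + 3.5 * (0.5736, 0.8192) = (-0.5557 + 2.0075, 3.1514 + 2.8670) = (1.4518, 6.0184)
End effector: (1.4518, 6.0184)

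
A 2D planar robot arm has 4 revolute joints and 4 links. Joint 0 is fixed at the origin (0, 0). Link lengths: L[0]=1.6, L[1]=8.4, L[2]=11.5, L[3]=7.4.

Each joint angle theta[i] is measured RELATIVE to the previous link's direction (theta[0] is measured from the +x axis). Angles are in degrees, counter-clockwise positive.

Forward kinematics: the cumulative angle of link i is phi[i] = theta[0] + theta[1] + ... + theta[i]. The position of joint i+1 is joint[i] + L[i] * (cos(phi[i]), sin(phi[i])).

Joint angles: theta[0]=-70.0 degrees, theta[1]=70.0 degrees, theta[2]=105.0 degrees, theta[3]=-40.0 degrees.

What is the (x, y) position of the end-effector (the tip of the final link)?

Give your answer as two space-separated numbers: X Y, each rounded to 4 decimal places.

joint[0] = (0.0000, 0.0000)  (base)
link 0: phi[0] = -70 = -70 deg
  cos(-70 deg) = 0.3420, sin(-70 deg) = -0.9397
  joint[1] = (0.0000, 0.0000) + 1.6 * (0.3420, -0.9397) = (0.0000 + 0.5472, 0.0000 + -1.5035) = (0.5472, -1.5035)
link 1: phi[1] = -70 + 70 = 0 deg
  cos(0 deg) = 1.0000, sin(0 deg) = 0.0000
  joint[2] = (0.5472, -1.5035) + 8.4 * (1.0000, 0.0000) = (0.5472 + 8.4000, -1.5035 + 0.0000) = (8.9472, -1.5035)
link 2: phi[2] = -70 + 70 + 105 = 105 deg
  cos(105 deg) = -0.2588, sin(105 deg) = 0.9659
  joint[3] = (8.9472, -1.5035) + 11.5 * (-0.2588, 0.9659) = (8.9472 + -2.9764, -1.5035 + 11.1081) = (5.9708, 9.6046)
link 3: phi[3] = -70 + 70 + 105 + -40 = 65 deg
  cos(65 deg) = 0.4226, sin(65 deg) = 0.9063
  joint[4] = (5.9708, 9.6046) + 7.4 * (0.4226, 0.9063) = (5.9708 + 3.1274, 9.6046 + 6.7067) = (9.0982, 16.3113)
End effector: (9.0982, 16.3113)

Answer: 9.0982 16.3113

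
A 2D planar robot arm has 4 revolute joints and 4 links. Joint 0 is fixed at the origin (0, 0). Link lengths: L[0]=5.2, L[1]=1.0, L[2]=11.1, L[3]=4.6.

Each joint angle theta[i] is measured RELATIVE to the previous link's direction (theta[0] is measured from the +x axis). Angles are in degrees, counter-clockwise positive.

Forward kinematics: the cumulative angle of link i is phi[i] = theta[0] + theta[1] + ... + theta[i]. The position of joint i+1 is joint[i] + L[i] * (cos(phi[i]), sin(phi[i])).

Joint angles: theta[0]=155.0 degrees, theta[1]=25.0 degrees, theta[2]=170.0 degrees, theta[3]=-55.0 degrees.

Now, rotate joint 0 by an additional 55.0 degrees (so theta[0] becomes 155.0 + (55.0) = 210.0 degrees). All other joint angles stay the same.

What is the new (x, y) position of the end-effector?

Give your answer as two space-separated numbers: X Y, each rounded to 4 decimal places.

joint[0] = (0.0000, 0.0000)  (base)
link 0: phi[0] = 210 = 210 deg
  cos(210 deg) = -0.8660, sin(210 deg) = -0.5000
  joint[1] = (0.0000, 0.0000) + 5.2 * (-0.8660, -0.5000) = (0.0000 + -4.5033, 0.0000 + -2.6000) = (-4.5033, -2.6000)
link 1: phi[1] = 210 + 25 = 235 deg
  cos(235 deg) = -0.5736, sin(235 deg) = -0.8192
  joint[2] = (-4.5033, -2.6000) + 1 * (-0.5736, -0.8192) = (-4.5033 + -0.5736, -2.6000 + -0.8192) = (-5.0769, -3.4192)
link 2: phi[2] = 210 + 25 + 170 = 405 deg
  cos(405 deg) = 0.7071, sin(405 deg) = 0.7071
  joint[3] = (-5.0769, -3.4192) + 11.1 * (0.7071, 0.7071) = (-5.0769 + 7.8489, -3.4192 + 7.8489) = (2.7720, 4.4297)
link 3: phi[3] = 210 + 25 + 170 + -55 = 350 deg
  cos(350 deg) = 0.9848, sin(350 deg) = -0.1736
  joint[4] = (2.7720, 4.4297) + 4.6 * (0.9848, -0.1736) = (2.7720 + 4.5301, 4.4297 + -0.7988) = (7.3021, 3.6310)
End effector: (7.3021, 3.6310)

Answer: 7.3021 3.6310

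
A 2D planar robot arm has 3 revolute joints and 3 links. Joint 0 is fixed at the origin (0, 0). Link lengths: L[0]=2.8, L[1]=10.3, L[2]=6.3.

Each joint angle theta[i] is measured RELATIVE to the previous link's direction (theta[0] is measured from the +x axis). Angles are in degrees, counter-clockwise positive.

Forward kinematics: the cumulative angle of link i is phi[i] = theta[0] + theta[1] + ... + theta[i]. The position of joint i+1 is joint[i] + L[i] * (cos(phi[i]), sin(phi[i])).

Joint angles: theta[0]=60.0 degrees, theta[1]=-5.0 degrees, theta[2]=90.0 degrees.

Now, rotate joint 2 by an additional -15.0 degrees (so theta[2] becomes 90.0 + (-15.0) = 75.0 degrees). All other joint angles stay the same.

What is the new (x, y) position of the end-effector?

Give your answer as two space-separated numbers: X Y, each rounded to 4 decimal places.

Answer: 3.2583 15.6882

Derivation:
joint[0] = (0.0000, 0.0000)  (base)
link 0: phi[0] = 60 = 60 deg
  cos(60 deg) = 0.5000, sin(60 deg) = 0.8660
  joint[1] = (0.0000, 0.0000) + 2.8 * (0.5000, 0.8660) = (0.0000 + 1.4000, 0.0000 + 2.4249) = (1.4000, 2.4249)
link 1: phi[1] = 60 + -5 = 55 deg
  cos(55 deg) = 0.5736, sin(55 deg) = 0.8192
  joint[2] = (1.4000, 2.4249) + 10.3 * (0.5736, 0.8192) = (1.4000 + 5.9078, 2.4249 + 8.4373) = (7.3078, 10.8621)
link 2: phi[2] = 60 + -5 + 75 = 130 deg
  cos(130 deg) = -0.6428, sin(130 deg) = 0.7660
  joint[3] = (7.3078, 10.8621) + 6.3 * (-0.6428, 0.7660) = (7.3078 + -4.0496, 10.8621 + 4.8261) = (3.2583, 15.6882)
End effector: (3.2583, 15.6882)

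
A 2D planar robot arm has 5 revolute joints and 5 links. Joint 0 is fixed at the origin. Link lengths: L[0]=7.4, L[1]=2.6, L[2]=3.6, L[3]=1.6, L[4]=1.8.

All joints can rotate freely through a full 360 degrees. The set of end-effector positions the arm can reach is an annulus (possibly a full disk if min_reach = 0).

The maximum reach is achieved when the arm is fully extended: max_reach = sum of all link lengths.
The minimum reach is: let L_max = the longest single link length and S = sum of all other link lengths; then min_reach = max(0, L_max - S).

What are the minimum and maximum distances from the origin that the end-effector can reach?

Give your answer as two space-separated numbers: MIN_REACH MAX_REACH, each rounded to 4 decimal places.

Answer: 0.0000 17.0000

Derivation:
Link lengths: [7.4, 2.6, 3.6, 1.6, 1.8]
max_reach = 7.4 + 2.6 + 3.6 + 1.6 + 1.8 = 17
L_max = max([7.4, 2.6, 3.6, 1.6, 1.8]) = 7.4
S (sum of others) = 17 - 7.4 = 9.6
min_reach = max(0, 7.4 - 9.6) = max(0, -2.2) = 0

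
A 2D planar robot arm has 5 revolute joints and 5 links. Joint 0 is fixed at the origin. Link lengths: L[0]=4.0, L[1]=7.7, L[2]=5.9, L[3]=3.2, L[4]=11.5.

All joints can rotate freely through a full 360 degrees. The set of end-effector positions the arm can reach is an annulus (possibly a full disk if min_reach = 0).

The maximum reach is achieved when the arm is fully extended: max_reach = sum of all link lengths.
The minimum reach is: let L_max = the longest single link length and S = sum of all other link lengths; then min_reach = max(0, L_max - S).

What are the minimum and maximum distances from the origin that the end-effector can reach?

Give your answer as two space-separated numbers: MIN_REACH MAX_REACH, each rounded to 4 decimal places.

Answer: 0.0000 32.3000

Derivation:
Link lengths: [4.0, 7.7, 5.9, 3.2, 11.5]
max_reach = 4 + 7.7 + 5.9 + 3.2 + 11.5 = 32.3
L_max = max([4.0, 7.7, 5.9, 3.2, 11.5]) = 11.5
S (sum of others) = 32.3 - 11.5 = 20.8
min_reach = max(0, 11.5 - 20.8) = max(0, -9.3) = 0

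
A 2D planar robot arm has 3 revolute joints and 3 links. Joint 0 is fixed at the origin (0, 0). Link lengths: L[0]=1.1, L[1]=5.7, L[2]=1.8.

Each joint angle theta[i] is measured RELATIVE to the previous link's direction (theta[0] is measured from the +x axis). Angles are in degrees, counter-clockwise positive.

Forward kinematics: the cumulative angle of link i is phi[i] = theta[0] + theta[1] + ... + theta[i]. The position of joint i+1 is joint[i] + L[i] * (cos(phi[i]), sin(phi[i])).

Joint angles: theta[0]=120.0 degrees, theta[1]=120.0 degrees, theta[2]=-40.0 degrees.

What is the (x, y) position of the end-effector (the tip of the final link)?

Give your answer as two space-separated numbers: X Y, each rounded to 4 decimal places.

Answer: -5.0914 -4.5994

Derivation:
joint[0] = (0.0000, 0.0000)  (base)
link 0: phi[0] = 120 = 120 deg
  cos(120 deg) = -0.5000, sin(120 deg) = 0.8660
  joint[1] = (0.0000, 0.0000) + 1.1 * (-0.5000, 0.8660) = (0.0000 + -0.5500, 0.0000 + 0.9526) = (-0.5500, 0.9526)
link 1: phi[1] = 120 + 120 = 240 deg
  cos(240 deg) = -0.5000, sin(240 deg) = -0.8660
  joint[2] = (-0.5500, 0.9526) + 5.7 * (-0.5000, -0.8660) = (-0.5500 + -2.8500, 0.9526 + -4.9363) = (-3.4000, -3.9837)
link 2: phi[2] = 120 + 120 + -40 = 200 deg
  cos(200 deg) = -0.9397, sin(200 deg) = -0.3420
  joint[3] = (-3.4000, -3.9837) + 1.8 * (-0.9397, -0.3420) = (-3.4000 + -1.6914, -3.9837 + -0.6156) = (-5.0914, -4.5994)
End effector: (-5.0914, -4.5994)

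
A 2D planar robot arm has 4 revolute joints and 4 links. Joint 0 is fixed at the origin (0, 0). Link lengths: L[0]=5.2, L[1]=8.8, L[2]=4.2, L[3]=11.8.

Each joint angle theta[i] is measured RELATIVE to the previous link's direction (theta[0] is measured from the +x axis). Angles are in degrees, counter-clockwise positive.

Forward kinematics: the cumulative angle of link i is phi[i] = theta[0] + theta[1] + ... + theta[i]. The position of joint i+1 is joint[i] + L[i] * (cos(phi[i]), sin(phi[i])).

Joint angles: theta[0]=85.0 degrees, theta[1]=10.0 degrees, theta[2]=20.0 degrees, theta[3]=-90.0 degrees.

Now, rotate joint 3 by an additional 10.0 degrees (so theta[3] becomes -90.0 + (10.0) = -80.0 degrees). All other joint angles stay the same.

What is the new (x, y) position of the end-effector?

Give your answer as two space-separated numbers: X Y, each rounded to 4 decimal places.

joint[0] = (0.0000, 0.0000)  (base)
link 0: phi[0] = 85 = 85 deg
  cos(85 deg) = 0.0872, sin(85 deg) = 0.9962
  joint[1] = (0.0000, 0.0000) + 5.2 * (0.0872, 0.9962) = (0.0000 + 0.4532, 0.0000 + 5.1802) = (0.4532, 5.1802)
link 1: phi[1] = 85 + 10 = 95 deg
  cos(95 deg) = -0.0872, sin(95 deg) = 0.9962
  joint[2] = (0.4532, 5.1802) + 8.8 * (-0.0872, 0.9962) = (0.4532 + -0.7670, 5.1802 + 8.7665) = (-0.3138, 13.9467)
link 2: phi[2] = 85 + 10 + 20 = 115 deg
  cos(115 deg) = -0.4226, sin(115 deg) = 0.9063
  joint[3] = (-0.3138, 13.9467) + 4.2 * (-0.4226, 0.9063) = (-0.3138 + -1.7750, 13.9467 + 3.8065) = (-2.0888, 17.7532)
link 3: phi[3] = 85 + 10 + 20 + -80 = 35 deg
  cos(35 deg) = 0.8192, sin(35 deg) = 0.5736
  joint[4] = (-2.0888, 17.7532) + 11.8 * (0.8192, 0.5736) = (-2.0888 + 9.6660, 17.7532 + 6.7682) = (7.5772, 24.5214)
End effector: (7.5772, 24.5214)

Answer: 7.5772 24.5214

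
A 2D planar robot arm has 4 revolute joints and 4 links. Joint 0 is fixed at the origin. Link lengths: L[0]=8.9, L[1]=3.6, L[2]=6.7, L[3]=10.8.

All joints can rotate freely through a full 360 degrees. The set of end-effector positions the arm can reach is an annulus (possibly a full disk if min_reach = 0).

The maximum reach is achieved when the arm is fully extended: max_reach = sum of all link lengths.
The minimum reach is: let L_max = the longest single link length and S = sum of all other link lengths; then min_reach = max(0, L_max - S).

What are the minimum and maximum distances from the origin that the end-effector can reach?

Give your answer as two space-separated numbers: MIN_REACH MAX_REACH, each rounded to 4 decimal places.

Answer: 0.0000 30.0000

Derivation:
Link lengths: [8.9, 3.6, 6.7, 10.8]
max_reach = 8.9 + 3.6 + 6.7 + 10.8 = 30
L_max = max([8.9, 3.6, 6.7, 10.8]) = 10.8
S (sum of others) = 30 - 10.8 = 19.2
min_reach = max(0, 10.8 - 19.2) = max(0, -8.4) = 0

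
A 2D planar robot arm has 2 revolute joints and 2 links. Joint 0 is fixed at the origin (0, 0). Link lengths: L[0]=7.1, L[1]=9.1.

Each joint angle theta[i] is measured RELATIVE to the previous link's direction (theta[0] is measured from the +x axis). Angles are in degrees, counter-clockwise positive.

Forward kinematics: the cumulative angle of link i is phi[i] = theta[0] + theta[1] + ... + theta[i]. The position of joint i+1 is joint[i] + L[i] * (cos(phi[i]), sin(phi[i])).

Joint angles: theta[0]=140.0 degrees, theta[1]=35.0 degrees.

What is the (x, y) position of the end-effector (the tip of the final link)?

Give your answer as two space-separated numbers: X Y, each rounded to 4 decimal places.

Answer: -14.5043 5.3569

Derivation:
joint[0] = (0.0000, 0.0000)  (base)
link 0: phi[0] = 140 = 140 deg
  cos(140 deg) = -0.7660, sin(140 deg) = 0.6428
  joint[1] = (0.0000, 0.0000) + 7.1 * (-0.7660, 0.6428) = (0.0000 + -5.4389, 0.0000 + 4.5638) = (-5.4389, 4.5638)
link 1: phi[1] = 140 + 35 = 175 deg
  cos(175 deg) = -0.9962, sin(175 deg) = 0.0872
  joint[2] = (-5.4389, 4.5638) + 9.1 * (-0.9962, 0.0872) = (-5.4389 + -9.0654, 4.5638 + 0.7931) = (-14.5043, 5.3569)
End effector: (-14.5043, 5.3569)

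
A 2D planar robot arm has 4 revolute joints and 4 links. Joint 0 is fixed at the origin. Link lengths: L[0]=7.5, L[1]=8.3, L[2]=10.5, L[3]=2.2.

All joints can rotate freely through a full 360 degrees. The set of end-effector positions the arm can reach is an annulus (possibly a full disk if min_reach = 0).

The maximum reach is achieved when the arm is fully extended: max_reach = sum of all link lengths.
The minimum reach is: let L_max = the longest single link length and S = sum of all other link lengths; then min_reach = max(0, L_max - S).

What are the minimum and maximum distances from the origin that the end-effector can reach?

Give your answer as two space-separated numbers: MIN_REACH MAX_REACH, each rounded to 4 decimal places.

Answer: 0.0000 28.5000

Derivation:
Link lengths: [7.5, 8.3, 10.5, 2.2]
max_reach = 7.5 + 8.3 + 10.5 + 2.2 = 28.5
L_max = max([7.5, 8.3, 10.5, 2.2]) = 10.5
S (sum of others) = 28.5 - 10.5 = 18
min_reach = max(0, 10.5 - 18) = max(0, -7.5) = 0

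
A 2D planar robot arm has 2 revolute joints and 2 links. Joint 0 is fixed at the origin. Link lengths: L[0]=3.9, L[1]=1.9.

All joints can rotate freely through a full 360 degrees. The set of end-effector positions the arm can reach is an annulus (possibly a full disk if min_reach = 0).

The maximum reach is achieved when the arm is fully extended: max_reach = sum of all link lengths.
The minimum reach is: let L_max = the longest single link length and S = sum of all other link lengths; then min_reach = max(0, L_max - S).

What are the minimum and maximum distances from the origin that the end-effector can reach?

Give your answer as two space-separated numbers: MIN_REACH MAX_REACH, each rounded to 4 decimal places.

Link lengths: [3.9, 1.9]
max_reach = 3.9 + 1.9 = 5.8
L_max = max([3.9, 1.9]) = 3.9
S (sum of others) = 5.8 - 3.9 = 1.9
min_reach = max(0, 3.9 - 1.9) = max(0, 2) = 2

Answer: 2.0000 5.8000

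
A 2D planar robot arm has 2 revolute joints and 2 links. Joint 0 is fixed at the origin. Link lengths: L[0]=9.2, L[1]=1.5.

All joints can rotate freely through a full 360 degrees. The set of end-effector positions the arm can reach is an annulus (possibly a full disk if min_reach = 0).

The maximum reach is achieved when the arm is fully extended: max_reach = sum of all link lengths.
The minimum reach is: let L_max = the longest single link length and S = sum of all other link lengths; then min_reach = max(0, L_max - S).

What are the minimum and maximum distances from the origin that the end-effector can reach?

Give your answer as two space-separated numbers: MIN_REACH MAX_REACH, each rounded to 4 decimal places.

Link lengths: [9.2, 1.5]
max_reach = 9.2 + 1.5 = 10.7
L_max = max([9.2, 1.5]) = 9.2
S (sum of others) = 10.7 - 9.2 = 1.5
min_reach = max(0, 9.2 - 1.5) = max(0, 7.7) = 7.7

Answer: 7.7000 10.7000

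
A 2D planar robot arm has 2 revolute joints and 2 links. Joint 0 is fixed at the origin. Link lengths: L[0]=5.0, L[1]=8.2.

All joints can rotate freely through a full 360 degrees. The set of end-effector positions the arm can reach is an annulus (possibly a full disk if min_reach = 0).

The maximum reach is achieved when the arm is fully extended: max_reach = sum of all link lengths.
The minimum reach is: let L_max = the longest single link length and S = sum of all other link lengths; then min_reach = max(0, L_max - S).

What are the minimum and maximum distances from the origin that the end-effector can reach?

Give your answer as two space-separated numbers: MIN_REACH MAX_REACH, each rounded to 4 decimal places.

Link lengths: [5.0, 8.2]
max_reach = 5 + 8.2 = 13.2
L_max = max([5.0, 8.2]) = 8.2
S (sum of others) = 13.2 - 8.2 = 5
min_reach = max(0, 8.2 - 5) = max(0, 3.2) = 3.2

Answer: 3.2000 13.2000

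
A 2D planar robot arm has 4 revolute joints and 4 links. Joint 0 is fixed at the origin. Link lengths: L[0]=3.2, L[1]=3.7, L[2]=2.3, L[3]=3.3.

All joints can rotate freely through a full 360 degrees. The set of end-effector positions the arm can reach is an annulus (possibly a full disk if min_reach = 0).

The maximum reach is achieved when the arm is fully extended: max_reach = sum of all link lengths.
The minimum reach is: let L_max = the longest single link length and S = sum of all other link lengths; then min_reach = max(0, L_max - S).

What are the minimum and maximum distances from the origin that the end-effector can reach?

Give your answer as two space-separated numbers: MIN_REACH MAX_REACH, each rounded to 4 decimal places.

Link lengths: [3.2, 3.7, 2.3, 3.3]
max_reach = 3.2 + 3.7 + 2.3 + 3.3 = 12.5
L_max = max([3.2, 3.7, 2.3, 3.3]) = 3.7
S (sum of others) = 12.5 - 3.7 = 8.8
min_reach = max(0, 3.7 - 8.8) = max(0, -5.1) = 0

Answer: 0.0000 12.5000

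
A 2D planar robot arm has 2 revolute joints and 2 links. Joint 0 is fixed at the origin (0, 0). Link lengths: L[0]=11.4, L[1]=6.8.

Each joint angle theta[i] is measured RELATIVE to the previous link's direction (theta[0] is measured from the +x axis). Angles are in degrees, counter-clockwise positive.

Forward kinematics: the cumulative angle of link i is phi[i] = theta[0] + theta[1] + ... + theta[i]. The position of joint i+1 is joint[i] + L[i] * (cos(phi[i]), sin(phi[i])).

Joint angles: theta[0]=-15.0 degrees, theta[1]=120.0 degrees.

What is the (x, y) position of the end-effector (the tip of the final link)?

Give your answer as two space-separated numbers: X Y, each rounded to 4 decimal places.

joint[0] = (0.0000, 0.0000)  (base)
link 0: phi[0] = -15 = -15 deg
  cos(-15 deg) = 0.9659, sin(-15 deg) = -0.2588
  joint[1] = (0.0000, 0.0000) + 11.4 * (0.9659, -0.2588) = (0.0000 + 11.0116, 0.0000 + -2.9505) = (11.0116, -2.9505)
link 1: phi[1] = -15 + 120 = 105 deg
  cos(105 deg) = -0.2588, sin(105 deg) = 0.9659
  joint[2] = (11.0116, -2.9505) + 6.8 * (-0.2588, 0.9659) = (11.0116 + -1.7600, -2.9505 + 6.5683) = (9.2516, 3.6178)
End effector: (9.2516, 3.6178)

Answer: 9.2516 3.6178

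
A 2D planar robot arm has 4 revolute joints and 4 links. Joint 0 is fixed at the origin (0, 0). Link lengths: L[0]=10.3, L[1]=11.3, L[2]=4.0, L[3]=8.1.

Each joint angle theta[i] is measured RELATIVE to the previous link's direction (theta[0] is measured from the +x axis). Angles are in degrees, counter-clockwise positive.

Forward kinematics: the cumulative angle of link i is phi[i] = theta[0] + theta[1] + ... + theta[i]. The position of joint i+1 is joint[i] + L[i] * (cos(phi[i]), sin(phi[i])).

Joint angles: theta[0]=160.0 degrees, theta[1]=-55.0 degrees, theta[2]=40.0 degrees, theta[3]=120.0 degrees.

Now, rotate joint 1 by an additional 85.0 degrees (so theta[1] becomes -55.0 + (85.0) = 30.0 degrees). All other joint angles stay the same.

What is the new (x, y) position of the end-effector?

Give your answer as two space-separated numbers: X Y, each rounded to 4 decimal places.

Answer: -15.4014 -2.9101

Derivation:
joint[0] = (0.0000, 0.0000)  (base)
link 0: phi[0] = 160 = 160 deg
  cos(160 deg) = -0.9397, sin(160 deg) = 0.3420
  joint[1] = (0.0000, 0.0000) + 10.3 * (-0.9397, 0.3420) = (0.0000 + -9.6788, 0.0000 + 3.5228) = (-9.6788, 3.5228)
link 1: phi[1] = 160 + 30 = 190 deg
  cos(190 deg) = -0.9848, sin(190 deg) = -0.1736
  joint[2] = (-9.6788, 3.5228) + 11.3 * (-0.9848, -0.1736) = (-9.6788 + -11.1283, 3.5228 + -1.9622) = (-20.8072, 1.5606)
link 2: phi[2] = 160 + 30 + 40 = 230 deg
  cos(230 deg) = -0.6428, sin(230 deg) = -0.7660
  joint[3] = (-20.8072, 1.5606) + 4 * (-0.6428, -0.7660) = (-20.8072 + -2.5712, 1.5606 + -3.0642) = (-23.3783, -1.5036)
link 3: phi[3] = 160 + 30 + 40 + 120 = 350 deg
  cos(350 deg) = 0.9848, sin(350 deg) = -0.1736
  joint[4] = (-23.3783, -1.5036) + 8.1 * (0.9848, -0.1736) = (-23.3783 + 7.9769, -1.5036 + -1.4066) = (-15.4014, -2.9101)
End effector: (-15.4014, -2.9101)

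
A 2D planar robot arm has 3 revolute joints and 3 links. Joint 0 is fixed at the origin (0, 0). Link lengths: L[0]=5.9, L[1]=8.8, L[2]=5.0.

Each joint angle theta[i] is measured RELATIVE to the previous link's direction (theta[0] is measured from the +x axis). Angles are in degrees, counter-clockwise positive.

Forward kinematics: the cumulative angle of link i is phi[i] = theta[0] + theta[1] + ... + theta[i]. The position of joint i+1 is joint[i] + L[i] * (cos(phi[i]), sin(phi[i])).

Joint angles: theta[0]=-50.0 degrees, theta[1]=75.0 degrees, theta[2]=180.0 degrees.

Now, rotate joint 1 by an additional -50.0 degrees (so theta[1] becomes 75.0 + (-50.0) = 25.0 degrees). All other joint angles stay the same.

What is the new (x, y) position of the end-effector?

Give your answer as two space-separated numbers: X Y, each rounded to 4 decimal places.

joint[0] = (0.0000, 0.0000)  (base)
link 0: phi[0] = -50 = -50 deg
  cos(-50 deg) = 0.6428, sin(-50 deg) = -0.7660
  joint[1] = (0.0000, 0.0000) + 5.9 * (0.6428, -0.7660) = (0.0000 + 3.7924, 0.0000 + -4.5197) = (3.7924, -4.5197)
link 1: phi[1] = -50 + 25 = -25 deg
  cos(-25 deg) = 0.9063, sin(-25 deg) = -0.4226
  joint[2] = (3.7924, -4.5197) + 8.8 * (0.9063, -0.4226) = (3.7924 + 7.9755, -4.5197 + -3.7190) = (11.7680, -8.2387)
link 2: phi[2] = -50 + 25 + 180 = 155 deg
  cos(155 deg) = -0.9063, sin(155 deg) = 0.4226
  joint[3] = (11.7680, -8.2387) + 5 * (-0.9063, 0.4226) = (11.7680 + -4.5315, -8.2387 + 2.1131) = (7.2364, -6.1256)
End effector: (7.2364, -6.1256)

Answer: 7.2364 -6.1256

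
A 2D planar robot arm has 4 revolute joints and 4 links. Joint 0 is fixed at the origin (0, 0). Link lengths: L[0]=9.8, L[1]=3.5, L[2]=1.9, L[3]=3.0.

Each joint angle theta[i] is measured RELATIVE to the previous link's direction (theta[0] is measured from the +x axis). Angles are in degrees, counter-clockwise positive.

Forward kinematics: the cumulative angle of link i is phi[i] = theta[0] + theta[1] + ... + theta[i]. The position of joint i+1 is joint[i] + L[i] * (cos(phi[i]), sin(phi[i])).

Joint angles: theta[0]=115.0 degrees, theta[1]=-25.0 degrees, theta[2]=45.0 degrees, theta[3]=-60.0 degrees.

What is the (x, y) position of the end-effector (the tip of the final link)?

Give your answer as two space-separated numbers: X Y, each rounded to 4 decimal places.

Answer: -4.7087 16.6231

Derivation:
joint[0] = (0.0000, 0.0000)  (base)
link 0: phi[0] = 115 = 115 deg
  cos(115 deg) = -0.4226, sin(115 deg) = 0.9063
  joint[1] = (0.0000, 0.0000) + 9.8 * (-0.4226, 0.9063) = (0.0000 + -4.1417, 0.0000 + 8.8818) = (-4.1417, 8.8818)
link 1: phi[1] = 115 + -25 = 90 deg
  cos(90 deg) = 0.0000, sin(90 deg) = 1.0000
  joint[2] = (-4.1417, 8.8818) + 3.5 * (0.0000, 1.0000) = (-4.1417 + 0.0000, 8.8818 + 3.5000) = (-4.1417, 12.3818)
link 2: phi[2] = 115 + -25 + 45 = 135 deg
  cos(135 deg) = -0.7071, sin(135 deg) = 0.7071
  joint[3] = (-4.1417, 12.3818) + 1.9 * (-0.7071, 0.7071) = (-4.1417 + -1.3435, 12.3818 + 1.3435) = (-5.4852, 13.7253)
link 3: phi[3] = 115 + -25 + 45 + -60 = 75 deg
  cos(75 deg) = 0.2588, sin(75 deg) = 0.9659
  joint[4] = (-5.4852, 13.7253) + 3 * (0.2588, 0.9659) = (-5.4852 + 0.7765, 13.7253 + 2.8978) = (-4.7087, 16.6231)
End effector: (-4.7087, 16.6231)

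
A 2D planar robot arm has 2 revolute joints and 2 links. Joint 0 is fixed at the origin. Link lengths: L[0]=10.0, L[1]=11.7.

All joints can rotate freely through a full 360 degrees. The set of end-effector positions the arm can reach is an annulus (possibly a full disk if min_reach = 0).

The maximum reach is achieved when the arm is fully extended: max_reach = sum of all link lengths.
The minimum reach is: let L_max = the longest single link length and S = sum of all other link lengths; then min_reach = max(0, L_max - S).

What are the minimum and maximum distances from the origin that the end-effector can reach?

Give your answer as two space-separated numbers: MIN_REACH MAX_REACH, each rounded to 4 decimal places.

Answer: 1.7000 21.7000

Derivation:
Link lengths: [10.0, 11.7]
max_reach = 10 + 11.7 = 21.7
L_max = max([10.0, 11.7]) = 11.7
S (sum of others) = 21.7 - 11.7 = 10
min_reach = max(0, 11.7 - 10) = max(0, 1.7) = 1.7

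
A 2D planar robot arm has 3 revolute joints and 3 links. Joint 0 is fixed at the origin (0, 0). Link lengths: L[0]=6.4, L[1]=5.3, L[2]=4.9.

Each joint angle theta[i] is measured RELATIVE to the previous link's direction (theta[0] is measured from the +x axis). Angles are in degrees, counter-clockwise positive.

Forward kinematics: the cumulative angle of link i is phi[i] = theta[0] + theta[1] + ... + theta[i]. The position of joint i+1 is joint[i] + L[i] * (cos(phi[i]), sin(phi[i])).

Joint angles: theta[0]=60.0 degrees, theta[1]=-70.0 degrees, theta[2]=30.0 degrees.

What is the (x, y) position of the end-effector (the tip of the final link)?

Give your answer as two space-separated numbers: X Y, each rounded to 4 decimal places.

Answer: 13.0240 6.2981

Derivation:
joint[0] = (0.0000, 0.0000)  (base)
link 0: phi[0] = 60 = 60 deg
  cos(60 deg) = 0.5000, sin(60 deg) = 0.8660
  joint[1] = (0.0000, 0.0000) + 6.4 * (0.5000, 0.8660) = (0.0000 + 3.2000, 0.0000 + 5.5426) = (3.2000, 5.5426)
link 1: phi[1] = 60 + -70 = -10 deg
  cos(-10 deg) = 0.9848, sin(-10 deg) = -0.1736
  joint[2] = (3.2000, 5.5426) + 5.3 * (0.9848, -0.1736) = (3.2000 + 5.2195, 5.5426 + -0.9203) = (8.4195, 4.6222)
link 2: phi[2] = 60 + -70 + 30 = 20 deg
  cos(20 deg) = 0.9397, sin(20 deg) = 0.3420
  joint[3] = (8.4195, 4.6222) + 4.9 * (0.9397, 0.3420) = (8.4195 + 4.6045, 4.6222 + 1.6759) = (13.0240, 6.2981)
End effector: (13.0240, 6.2981)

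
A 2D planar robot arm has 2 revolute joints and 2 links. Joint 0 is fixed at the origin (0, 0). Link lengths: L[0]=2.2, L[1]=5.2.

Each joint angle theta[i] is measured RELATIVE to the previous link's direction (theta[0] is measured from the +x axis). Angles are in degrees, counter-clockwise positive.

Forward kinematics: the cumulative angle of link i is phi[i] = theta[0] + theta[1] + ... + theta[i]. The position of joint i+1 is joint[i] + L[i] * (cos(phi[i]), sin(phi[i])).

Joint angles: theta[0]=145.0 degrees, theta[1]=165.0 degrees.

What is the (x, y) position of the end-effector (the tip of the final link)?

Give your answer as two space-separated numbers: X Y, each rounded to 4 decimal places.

Answer: 1.5404 -2.7216

Derivation:
joint[0] = (0.0000, 0.0000)  (base)
link 0: phi[0] = 145 = 145 deg
  cos(145 deg) = -0.8192, sin(145 deg) = 0.5736
  joint[1] = (0.0000, 0.0000) + 2.2 * (-0.8192, 0.5736) = (0.0000 + -1.8021, 0.0000 + 1.2619) = (-1.8021, 1.2619)
link 1: phi[1] = 145 + 165 = 310 deg
  cos(310 deg) = 0.6428, sin(310 deg) = -0.7660
  joint[2] = (-1.8021, 1.2619) + 5.2 * (0.6428, -0.7660) = (-1.8021 + 3.3425, 1.2619 + -3.9834) = (1.5404, -2.7216)
End effector: (1.5404, -2.7216)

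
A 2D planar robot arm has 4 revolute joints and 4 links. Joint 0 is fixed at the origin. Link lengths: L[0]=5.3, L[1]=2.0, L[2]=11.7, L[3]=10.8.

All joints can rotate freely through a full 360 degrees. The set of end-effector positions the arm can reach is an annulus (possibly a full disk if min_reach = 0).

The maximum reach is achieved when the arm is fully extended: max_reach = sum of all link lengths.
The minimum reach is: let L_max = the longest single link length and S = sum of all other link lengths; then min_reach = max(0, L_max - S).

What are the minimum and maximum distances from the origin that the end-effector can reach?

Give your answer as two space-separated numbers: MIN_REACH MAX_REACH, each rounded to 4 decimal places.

Link lengths: [5.3, 2.0, 11.7, 10.8]
max_reach = 5.3 + 2 + 11.7 + 10.8 = 29.8
L_max = max([5.3, 2.0, 11.7, 10.8]) = 11.7
S (sum of others) = 29.8 - 11.7 = 18.1
min_reach = max(0, 11.7 - 18.1) = max(0, -6.4) = 0

Answer: 0.0000 29.8000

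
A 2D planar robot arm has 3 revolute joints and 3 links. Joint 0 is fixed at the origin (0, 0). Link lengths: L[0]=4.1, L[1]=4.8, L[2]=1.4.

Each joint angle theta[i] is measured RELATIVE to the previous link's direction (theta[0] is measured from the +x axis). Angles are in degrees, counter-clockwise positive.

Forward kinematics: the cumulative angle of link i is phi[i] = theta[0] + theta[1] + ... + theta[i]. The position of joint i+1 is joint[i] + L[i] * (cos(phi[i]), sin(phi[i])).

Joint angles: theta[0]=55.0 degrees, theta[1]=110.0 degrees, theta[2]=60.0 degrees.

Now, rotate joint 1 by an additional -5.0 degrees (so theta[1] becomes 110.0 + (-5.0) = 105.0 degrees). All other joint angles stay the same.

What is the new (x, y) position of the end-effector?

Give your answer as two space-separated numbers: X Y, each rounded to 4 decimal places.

Answer: -3.2313 4.1003

Derivation:
joint[0] = (0.0000, 0.0000)  (base)
link 0: phi[0] = 55 = 55 deg
  cos(55 deg) = 0.5736, sin(55 deg) = 0.8192
  joint[1] = (0.0000, 0.0000) + 4.1 * (0.5736, 0.8192) = (0.0000 + 2.3517, 0.0000 + 3.3585) = (2.3517, 3.3585)
link 1: phi[1] = 55 + 105 = 160 deg
  cos(160 deg) = -0.9397, sin(160 deg) = 0.3420
  joint[2] = (2.3517, 3.3585) + 4.8 * (-0.9397, 0.3420) = (2.3517 + -4.5105, 3.3585 + 1.6417) = (-2.1589, 5.0002)
link 2: phi[2] = 55 + 105 + 60 = 220 deg
  cos(220 deg) = -0.7660, sin(220 deg) = -0.6428
  joint[3] = (-2.1589, 5.0002) + 1.4 * (-0.7660, -0.6428) = (-2.1589 + -1.0725, 5.0002 + -0.8999) = (-3.2313, 4.1003)
End effector: (-3.2313, 4.1003)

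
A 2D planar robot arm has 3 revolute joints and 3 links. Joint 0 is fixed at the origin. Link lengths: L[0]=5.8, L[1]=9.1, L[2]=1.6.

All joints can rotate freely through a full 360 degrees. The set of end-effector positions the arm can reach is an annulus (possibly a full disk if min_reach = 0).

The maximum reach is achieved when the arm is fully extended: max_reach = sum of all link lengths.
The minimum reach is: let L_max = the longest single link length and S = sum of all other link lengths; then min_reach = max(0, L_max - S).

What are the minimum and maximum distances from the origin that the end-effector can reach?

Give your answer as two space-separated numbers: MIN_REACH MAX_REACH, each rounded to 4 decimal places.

Link lengths: [5.8, 9.1, 1.6]
max_reach = 5.8 + 9.1 + 1.6 = 16.5
L_max = max([5.8, 9.1, 1.6]) = 9.1
S (sum of others) = 16.5 - 9.1 = 7.4
min_reach = max(0, 9.1 - 7.4) = max(0, 1.7) = 1.7

Answer: 1.7000 16.5000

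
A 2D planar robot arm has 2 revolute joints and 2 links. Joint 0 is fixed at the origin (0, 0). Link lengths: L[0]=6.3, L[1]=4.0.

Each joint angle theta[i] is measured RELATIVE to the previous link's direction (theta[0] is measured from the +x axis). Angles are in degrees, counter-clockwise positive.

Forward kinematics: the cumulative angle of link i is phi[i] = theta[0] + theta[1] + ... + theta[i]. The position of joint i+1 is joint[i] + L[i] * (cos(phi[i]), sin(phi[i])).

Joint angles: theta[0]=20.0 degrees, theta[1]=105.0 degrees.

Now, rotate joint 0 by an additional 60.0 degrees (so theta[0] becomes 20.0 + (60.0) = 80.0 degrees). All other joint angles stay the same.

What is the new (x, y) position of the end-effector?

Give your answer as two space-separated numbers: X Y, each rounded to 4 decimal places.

joint[0] = (0.0000, 0.0000)  (base)
link 0: phi[0] = 80 = 80 deg
  cos(80 deg) = 0.1736, sin(80 deg) = 0.9848
  joint[1] = (0.0000, 0.0000) + 6.3 * (0.1736, 0.9848) = (0.0000 + 1.0940, 0.0000 + 6.2043) = (1.0940, 6.2043)
link 1: phi[1] = 80 + 105 = 185 deg
  cos(185 deg) = -0.9962, sin(185 deg) = -0.0872
  joint[2] = (1.0940, 6.2043) + 4 * (-0.9962, -0.0872) = (1.0940 + -3.9848, 6.2043 + -0.3486) = (-2.8908, 5.8557)
End effector: (-2.8908, 5.8557)

Answer: -2.8908 5.8557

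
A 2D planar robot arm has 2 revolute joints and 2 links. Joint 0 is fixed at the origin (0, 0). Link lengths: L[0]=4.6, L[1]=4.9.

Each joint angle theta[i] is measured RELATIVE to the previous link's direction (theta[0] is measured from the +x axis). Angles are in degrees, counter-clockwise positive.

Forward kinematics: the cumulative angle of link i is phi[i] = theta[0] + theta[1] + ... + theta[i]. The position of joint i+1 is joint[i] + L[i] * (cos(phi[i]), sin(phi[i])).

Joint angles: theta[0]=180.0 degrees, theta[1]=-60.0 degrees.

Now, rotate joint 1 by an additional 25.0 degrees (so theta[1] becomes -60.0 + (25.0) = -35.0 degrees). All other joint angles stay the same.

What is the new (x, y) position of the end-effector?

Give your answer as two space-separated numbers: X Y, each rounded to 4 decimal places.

Answer: -8.6138 2.8105

Derivation:
joint[0] = (0.0000, 0.0000)  (base)
link 0: phi[0] = 180 = 180 deg
  cos(180 deg) = -1.0000, sin(180 deg) = 0.0000
  joint[1] = (0.0000, 0.0000) + 4.6 * (-1.0000, 0.0000) = (0.0000 + -4.6000, 0.0000 + 0.0000) = (-4.6000, 0.0000)
link 1: phi[1] = 180 + -35 = 145 deg
  cos(145 deg) = -0.8192, sin(145 deg) = 0.5736
  joint[2] = (-4.6000, 0.0000) + 4.9 * (-0.8192, 0.5736) = (-4.6000 + -4.0138, 0.0000 + 2.8105) = (-8.6138, 2.8105)
End effector: (-8.6138, 2.8105)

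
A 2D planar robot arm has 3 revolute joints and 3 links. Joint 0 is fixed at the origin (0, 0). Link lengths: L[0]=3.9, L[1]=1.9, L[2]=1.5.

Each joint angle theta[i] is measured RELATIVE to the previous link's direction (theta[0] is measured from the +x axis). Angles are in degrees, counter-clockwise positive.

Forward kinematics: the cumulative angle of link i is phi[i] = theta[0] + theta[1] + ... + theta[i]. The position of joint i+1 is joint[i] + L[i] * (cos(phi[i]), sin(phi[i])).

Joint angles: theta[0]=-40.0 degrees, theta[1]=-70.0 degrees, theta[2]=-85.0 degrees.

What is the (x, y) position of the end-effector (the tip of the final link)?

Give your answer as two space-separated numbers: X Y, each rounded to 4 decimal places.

Answer: 0.8888 -3.9041

Derivation:
joint[0] = (0.0000, 0.0000)  (base)
link 0: phi[0] = -40 = -40 deg
  cos(-40 deg) = 0.7660, sin(-40 deg) = -0.6428
  joint[1] = (0.0000, 0.0000) + 3.9 * (0.7660, -0.6428) = (0.0000 + 2.9876, 0.0000 + -2.5069) = (2.9876, -2.5069)
link 1: phi[1] = -40 + -70 = -110 deg
  cos(-110 deg) = -0.3420, sin(-110 deg) = -0.9397
  joint[2] = (2.9876, -2.5069) + 1.9 * (-0.3420, -0.9397) = (2.9876 + -0.6498, -2.5069 + -1.7854) = (2.3377, -4.2923)
link 2: phi[2] = -40 + -70 + -85 = -195 deg
  cos(-195 deg) = -0.9659, sin(-195 deg) = 0.2588
  joint[3] = (2.3377, -4.2923) + 1.5 * (-0.9659, 0.2588) = (2.3377 + -1.4489, -4.2923 + 0.3882) = (0.8888, -3.9041)
End effector: (0.8888, -3.9041)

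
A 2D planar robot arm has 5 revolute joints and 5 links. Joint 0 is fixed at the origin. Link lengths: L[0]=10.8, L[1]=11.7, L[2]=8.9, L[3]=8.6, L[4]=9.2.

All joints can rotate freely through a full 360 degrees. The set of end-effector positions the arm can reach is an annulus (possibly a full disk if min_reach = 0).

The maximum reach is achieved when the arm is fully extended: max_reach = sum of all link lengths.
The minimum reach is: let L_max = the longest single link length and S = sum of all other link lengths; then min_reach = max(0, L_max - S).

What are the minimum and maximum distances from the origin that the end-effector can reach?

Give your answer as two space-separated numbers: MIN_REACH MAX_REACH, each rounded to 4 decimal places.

Link lengths: [10.8, 11.7, 8.9, 8.6, 9.2]
max_reach = 10.8 + 11.7 + 8.9 + 8.6 + 9.2 = 49.2
L_max = max([10.8, 11.7, 8.9, 8.6, 9.2]) = 11.7
S (sum of others) = 49.2 - 11.7 = 37.5
min_reach = max(0, 11.7 - 37.5) = max(0, -25.8) = 0

Answer: 0.0000 49.2000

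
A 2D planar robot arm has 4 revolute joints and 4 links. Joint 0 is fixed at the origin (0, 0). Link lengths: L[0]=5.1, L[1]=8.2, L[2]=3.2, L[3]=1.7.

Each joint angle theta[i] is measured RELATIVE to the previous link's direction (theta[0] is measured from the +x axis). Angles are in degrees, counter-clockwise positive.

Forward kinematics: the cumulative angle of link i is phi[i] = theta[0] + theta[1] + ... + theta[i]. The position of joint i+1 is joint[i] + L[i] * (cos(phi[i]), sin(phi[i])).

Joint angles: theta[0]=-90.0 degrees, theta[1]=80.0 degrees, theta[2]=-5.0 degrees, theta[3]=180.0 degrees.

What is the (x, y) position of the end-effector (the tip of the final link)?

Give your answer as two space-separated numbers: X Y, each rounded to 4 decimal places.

joint[0] = (0.0000, 0.0000)  (base)
link 0: phi[0] = -90 = -90 deg
  cos(-90 deg) = 0.0000, sin(-90 deg) = -1.0000
  joint[1] = (0.0000, 0.0000) + 5.1 * (0.0000, -1.0000) = (0.0000 + 0.0000, 0.0000 + -5.1000) = (0.0000, -5.1000)
link 1: phi[1] = -90 + 80 = -10 deg
  cos(-10 deg) = 0.9848, sin(-10 deg) = -0.1736
  joint[2] = (0.0000, -5.1000) + 8.2 * (0.9848, -0.1736) = (0.0000 + 8.0754, -5.1000 + -1.4239) = (8.0754, -6.5239)
link 2: phi[2] = -90 + 80 + -5 = -15 deg
  cos(-15 deg) = 0.9659, sin(-15 deg) = -0.2588
  joint[3] = (8.0754, -6.5239) + 3.2 * (0.9659, -0.2588) = (8.0754 + 3.0910, -6.5239 + -0.8282) = (11.1664, -7.3521)
link 3: phi[3] = -90 + 80 + -5 + 180 = 165 deg
  cos(165 deg) = -0.9659, sin(165 deg) = 0.2588
  joint[4] = (11.1664, -7.3521) + 1.7 * (-0.9659, 0.2588) = (11.1664 + -1.6421, -7.3521 + 0.4400) = (9.5243, -6.9121)
End effector: (9.5243, -6.9121)

Answer: 9.5243 -6.9121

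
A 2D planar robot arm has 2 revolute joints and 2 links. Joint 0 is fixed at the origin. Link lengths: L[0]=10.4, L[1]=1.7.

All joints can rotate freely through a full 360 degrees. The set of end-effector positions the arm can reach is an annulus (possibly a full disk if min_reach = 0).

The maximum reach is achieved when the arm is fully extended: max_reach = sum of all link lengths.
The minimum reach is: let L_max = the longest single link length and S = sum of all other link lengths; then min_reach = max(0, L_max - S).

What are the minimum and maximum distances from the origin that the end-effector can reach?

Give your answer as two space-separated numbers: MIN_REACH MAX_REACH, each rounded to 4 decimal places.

Link lengths: [10.4, 1.7]
max_reach = 10.4 + 1.7 = 12.1
L_max = max([10.4, 1.7]) = 10.4
S (sum of others) = 12.1 - 10.4 = 1.7
min_reach = max(0, 10.4 - 1.7) = max(0, 8.7) = 8.7

Answer: 8.7000 12.1000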